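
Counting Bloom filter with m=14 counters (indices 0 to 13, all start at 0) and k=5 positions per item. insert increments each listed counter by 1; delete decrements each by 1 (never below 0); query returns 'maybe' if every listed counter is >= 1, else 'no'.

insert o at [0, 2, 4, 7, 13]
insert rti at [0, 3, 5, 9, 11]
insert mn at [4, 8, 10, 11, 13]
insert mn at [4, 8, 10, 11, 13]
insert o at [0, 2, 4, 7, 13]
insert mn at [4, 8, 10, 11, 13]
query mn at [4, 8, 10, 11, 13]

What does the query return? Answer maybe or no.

Answer: maybe

Derivation:
Step 1: insert o at [0, 2, 4, 7, 13] -> counters=[1,0,1,0,1,0,0,1,0,0,0,0,0,1]
Step 2: insert rti at [0, 3, 5, 9, 11] -> counters=[2,0,1,1,1,1,0,1,0,1,0,1,0,1]
Step 3: insert mn at [4, 8, 10, 11, 13] -> counters=[2,0,1,1,2,1,0,1,1,1,1,2,0,2]
Step 4: insert mn at [4, 8, 10, 11, 13] -> counters=[2,0,1,1,3,1,0,1,2,1,2,3,0,3]
Step 5: insert o at [0, 2, 4, 7, 13] -> counters=[3,0,2,1,4,1,0,2,2,1,2,3,0,4]
Step 6: insert mn at [4, 8, 10, 11, 13] -> counters=[3,0,2,1,5,1,0,2,3,1,3,4,0,5]
Query mn: check counters[4]=5 counters[8]=3 counters[10]=3 counters[11]=4 counters[13]=5 -> maybe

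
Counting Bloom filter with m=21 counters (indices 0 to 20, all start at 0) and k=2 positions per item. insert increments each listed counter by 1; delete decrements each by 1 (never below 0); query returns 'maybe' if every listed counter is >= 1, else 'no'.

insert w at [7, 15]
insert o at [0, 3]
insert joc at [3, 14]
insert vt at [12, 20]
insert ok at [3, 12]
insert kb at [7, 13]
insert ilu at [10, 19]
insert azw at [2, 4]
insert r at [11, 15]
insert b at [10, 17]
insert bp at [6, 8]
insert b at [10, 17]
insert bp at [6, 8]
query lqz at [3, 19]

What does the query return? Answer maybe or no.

Step 1: insert w at [7, 15] -> counters=[0,0,0,0,0,0,0,1,0,0,0,0,0,0,0,1,0,0,0,0,0]
Step 2: insert o at [0, 3] -> counters=[1,0,0,1,0,0,0,1,0,0,0,0,0,0,0,1,0,0,0,0,0]
Step 3: insert joc at [3, 14] -> counters=[1,0,0,2,0,0,0,1,0,0,0,0,0,0,1,1,0,0,0,0,0]
Step 4: insert vt at [12, 20] -> counters=[1,0,0,2,0,0,0,1,0,0,0,0,1,0,1,1,0,0,0,0,1]
Step 5: insert ok at [3, 12] -> counters=[1,0,0,3,0,0,0,1,0,0,0,0,2,0,1,1,0,0,0,0,1]
Step 6: insert kb at [7, 13] -> counters=[1,0,0,3,0,0,0,2,0,0,0,0,2,1,1,1,0,0,0,0,1]
Step 7: insert ilu at [10, 19] -> counters=[1,0,0,3,0,0,0,2,0,0,1,0,2,1,1,1,0,0,0,1,1]
Step 8: insert azw at [2, 4] -> counters=[1,0,1,3,1,0,0,2,0,0,1,0,2,1,1,1,0,0,0,1,1]
Step 9: insert r at [11, 15] -> counters=[1,0,1,3,1,0,0,2,0,0,1,1,2,1,1,2,0,0,0,1,1]
Step 10: insert b at [10, 17] -> counters=[1,0,1,3,1,0,0,2,0,0,2,1,2,1,1,2,0,1,0,1,1]
Step 11: insert bp at [6, 8] -> counters=[1,0,1,3,1,0,1,2,1,0,2,1,2,1,1,2,0,1,0,1,1]
Step 12: insert b at [10, 17] -> counters=[1,0,1,3,1,0,1,2,1,0,3,1,2,1,1,2,0,2,0,1,1]
Step 13: insert bp at [6, 8] -> counters=[1,0,1,3,1,0,2,2,2,0,3,1,2,1,1,2,0,2,0,1,1]
Query lqz: check counters[3]=3 counters[19]=1 -> maybe

Answer: maybe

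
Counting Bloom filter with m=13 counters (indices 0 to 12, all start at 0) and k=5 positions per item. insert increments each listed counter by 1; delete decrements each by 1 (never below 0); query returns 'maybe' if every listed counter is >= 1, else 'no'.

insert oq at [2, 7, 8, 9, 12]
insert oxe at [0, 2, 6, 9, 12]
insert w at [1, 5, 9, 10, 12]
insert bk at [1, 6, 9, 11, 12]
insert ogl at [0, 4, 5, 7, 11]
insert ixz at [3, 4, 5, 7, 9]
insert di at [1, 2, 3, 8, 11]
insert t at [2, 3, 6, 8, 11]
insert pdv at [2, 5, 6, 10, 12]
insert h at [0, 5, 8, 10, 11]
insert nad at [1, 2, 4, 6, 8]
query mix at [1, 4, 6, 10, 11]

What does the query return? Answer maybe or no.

Answer: maybe

Derivation:
Step 1: insert oq at [2, 7, 8, 9, 12] -> counters=[0,0,1,0,0,0,0,1,1,1,0,0,1]
Step 2: insert oxe at [0, 2, 6, 9, 12] -> counters=[1,0,2,0,0,0,1,1,1,2,0,0,2]
Step 3: insert w at [1, 5, 9, 10, 12] -> counters=[1,1,2,0,0,1,1,1,1,3,1,0,3]
Step 4: insert bk at [1, 6, 9, 11, 12] -> counters=[1,2,2,0,0,1,2,1,1,4,1,1,4]
Step 5: insert ogl at [0, 4, 5, 7, 11] -> counters=[2,2,2,0,1,2,2,2,1,4,1,2,4]
Step 6: insert ixz at [3, 4, 5, 7, 9] -> counters=[2,2,2,1,2,3,2,3,1,5,1,2,4]
Step 7: insert di at [1, 2, 3, 8, 11] -> counters=[2,3,3,2,2,3,2,3,2,5,1,3,4]
Step 8: insert t at [2, 3, 6, 8, 11] -> counters=[2,3,4,3,2,3,3,3,3,5,1,4,4]
Step 9: insert pdv at [2, 5, 6, 10, 12] -> counters=[2,3,5,3,2,4,4,3,3,5,2,4,5]
Step 10: insert h at [0, 5, 8, 10, 11] -> counters=[3,3,5,3,2,5,4,3,4,5,3,5,5]
Step 11: insert nad at [1, 2, 4, 6, 8] -> counters=[3,4,6,3,3,5,5,3,5,5,3,5,5]
Query mix: check counters[1]=4 counters[4]=3 counters[6]=5 counters[10]=3 counters[11]=5 -> maybe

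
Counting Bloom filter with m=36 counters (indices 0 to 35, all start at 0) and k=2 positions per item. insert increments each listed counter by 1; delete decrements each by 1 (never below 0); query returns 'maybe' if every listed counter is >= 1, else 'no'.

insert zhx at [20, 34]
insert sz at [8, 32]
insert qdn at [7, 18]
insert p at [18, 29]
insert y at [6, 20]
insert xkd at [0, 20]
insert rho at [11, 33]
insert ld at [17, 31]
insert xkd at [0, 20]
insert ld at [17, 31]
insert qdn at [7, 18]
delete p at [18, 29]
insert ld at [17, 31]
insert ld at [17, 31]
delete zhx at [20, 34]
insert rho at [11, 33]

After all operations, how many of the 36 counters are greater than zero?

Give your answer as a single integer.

Step 1: insert zhx at [20, 34] -> counters=[0,0,0,0,0,0,0,0,0,0,0,0,0,0,0,0,0,0,0,0,1,0,0,0,0,0,0,0,0,0,0,0,0,0,1,0]
Step 2: insert sz at [8, 32] -> counters=[0,0,0,0,0,0,0,0,1,0,0,0,0,0,0,0,0,0,0,0,1,0,0,0,0,0,0,0,0,0,0,0,1,0,1,0]
Step 3: insert qdn at [7, 18] -> counters=[0,0,0,0,0,0,0,1,1,0,0,0,0,0,0,0,0,0,1,0,1,0,0,0,0,0,0,0,0,0,0,0,1,0,1,0]
Step 4: insert p at [18, 29] -> counters=[0,0,0,0,0,0,0,1,1,0,0,0,0,0,0,0,0,0,2,0,1,0,0,0,0,0,0,0,0,1,0,0,1,0,1,0]
Step 5: insert y at [6, 20] -> counters=[0,0,0,0,0,0,1,1,1,0,0,0,0,0,0,0,0,0,2,0,2,0,0,0,0,0,0,0,0,1,0,0,1,0,1,0]
Step 6: insert xkd at [0, 20] -> counters=[1,0,0,0,0,0,1,1,1,0,0,0,0,0,0,0,0,0,2,0,3,0,0,0,0,0,0,0,0,1,0,0,1,0,1,0]
Step 7: insert rho at [11, 33] -> counters=[1,0,0,0,0,0,1,1,1,0,0,1,0,0,0,0,0,0,2,0,3,0,0,0,0,0,0,0,0,1,0,0,1,1,1,0]
Step 8: insert ld at [17, 31] -> counters=[1,0,0,0,0,0,1,1,1,0,0,1,0,0,0,0,0,1,2,0,3,0,0,0,0,0,0,0,0,1,0,1,1,1,1,0]
Step 9: insert xkd at [0, 20] -> counters=[2,0,0,0,0,0,1,1,1,0,0,1,0,0,0,0,0,1,2,0,4,0,0,0,0,0,0,0,0,1,0,1,1,1,1,0]
Step 10: insert ld at [17, 31] -> counters=[2,0,0,0,0,0,1,1,1,0,0,1,0,0,0,0,0,2,2,0,4,0,0,0,0,0,0,0,0,1,0,2,1,1,1,0]
Step 11: insert qdn at [7, 18] -> counters=[2,0,0,0,0,0,1,2,1,0,0,1,0,0,0,0,0,2,3,0,4,0,0,0,0,0,0,0,0,1,0,2,1,1,1,0]
Step 12: delete p at [18, 29] -> counters=[2,0,0,0,0,0,1,2,1,0,0,1,0,0,0,0,0,2,2,0,4,0,0,0,0,0,0,0,0,0,0,2,1,1,1,0]
Step 13: insert ld at [17, 31] -> counters=[2,0,0,0,0,0,1,2,1,0,0,1,0,0,0,0,0,3,2,0,4,0,0,0,0,0,0,0,0,0,0,3,1,1,1,0]
Step 14: insert ld at [17, 31] -> counters=[2,0,0,0,0,0,1,2,1,0,0,1,0,0,0,0,0,4,2,0,4,0,0,0,0,0,0,0,0,0,0,4,1,1,1,0]
Step 15: delete zhx at [20, 34] -> counters=[2,0,0,0,0,0,1,2,1,0,0,1,0,0,0,0,0,4,2,0,3,0,0,0,0,0,0,0,0,0,0,4,1,1,0,0]
Step 16: insert rho at [11, 33] -> counters=[2,0,0,0,0,0,1,2,1,0,0,2,0,0,0,0,0,4,2,0,3,0,0,0,0,0,0,0,0,0,0,4,1,2,0,0]
Final counters=[2,0,0,0,0,0,1,2,1,0,0,2,0,0,0,0,0,4,2,0,3,0,0,0,0,0,0,0,0,0,0,4,1,2,0,0] -> 11 nonzero

Answer: 11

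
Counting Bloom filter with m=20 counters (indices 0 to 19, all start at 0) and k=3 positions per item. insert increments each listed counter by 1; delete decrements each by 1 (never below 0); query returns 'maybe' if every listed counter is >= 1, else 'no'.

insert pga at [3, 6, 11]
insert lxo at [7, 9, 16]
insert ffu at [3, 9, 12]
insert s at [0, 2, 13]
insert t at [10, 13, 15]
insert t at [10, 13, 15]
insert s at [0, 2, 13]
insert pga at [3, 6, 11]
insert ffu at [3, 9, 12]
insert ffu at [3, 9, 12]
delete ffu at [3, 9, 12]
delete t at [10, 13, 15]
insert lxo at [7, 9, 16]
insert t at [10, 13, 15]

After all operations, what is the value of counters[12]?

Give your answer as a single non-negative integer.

Answer: 2

Derivation:
Step 1: insert pga at [3, 6, 11] -> counters=[0,0,0,1,0,0,1,0,0,0,0,1,0,0,0,0,0,0,0,0]
Step 2: insert lxo at [7, 9, 16] -> counters=[0,0,0,1,0,0,1,1,0,1,0,1,0,0,0,0,1,0,0,0]
Step 3: insert ffu at [3, 9, 12] -> counters=[0,0,0,2,0,0,1,1,0,2,0,1,1,0,0,0,1,0,0,0]
Step 4: insert s at [0, 2, 13] -> counters=[1,0,1,2,0,0,1,1,0,2,0,1,1,1,0,0,1,0,0,0]
Step 5: insert t at [10, 13, 15] -> counters=[1,0,1,2,0,0,1,1,0,2,1,1,1,2,0,1,1,0,0,0]
Step 6: insert t at [10, 13, 15] -> counters=[1,0,1,2,0,0,1,1,0,2,2,1,1,3,0,2,1,0,0,0]
Step 7: insert s at [0, 2, 13] -> counters=[2,0,2,2,0,0,1,1,0,2,2,1,1,4,0,2,1,0,0,0]
Step 8: insert pga at [3, 6, 11] -> counters=[2,0,2,3,0,0,2,1,0,2,2,2,1,4,0,2,1,0,0,0]
Step 9: insert ffu at [3, 9, 12] -> counters=[2,0,2,4,0,0,2,1,0,3,2,2,2,4,0,2,1,0,0,0]
Step 10: insert ffu at [3, 9, 12] -> counters=[2,0,2,5,0,0,2,1,0,4,2,2,3,4,0,2,1,0,0,0]
Step 11: delete ffu at [3, 9, 12] -> counters=[2,0,2,4,0,0,2,1,0,3,2,2,2,4,0,2,1,0,0,0]
Step 12: delete t at [10, 13, 15] -> counters=[2,0,2,4,0,0,2,1,0,3,1,2,2,3,0,1,1,0,0,0]
Step 13: insert lxo at [7, 9, 16] -> counters=[2,0,2,4,0,0,2,2,0,4,1,2,2,3,0,1,2,0,0,0]
Step 14: insert t at [10, 13, 15] -> counters=[2,0,2,4,0,0,2,2,0,4,2,2,2,4,0,2,2,0,0,0]
Final counters=[2,0,2,4,0,0,2,2,0,4,2,2,2,4,0,2,2,0,0,0] -> counters[12]=2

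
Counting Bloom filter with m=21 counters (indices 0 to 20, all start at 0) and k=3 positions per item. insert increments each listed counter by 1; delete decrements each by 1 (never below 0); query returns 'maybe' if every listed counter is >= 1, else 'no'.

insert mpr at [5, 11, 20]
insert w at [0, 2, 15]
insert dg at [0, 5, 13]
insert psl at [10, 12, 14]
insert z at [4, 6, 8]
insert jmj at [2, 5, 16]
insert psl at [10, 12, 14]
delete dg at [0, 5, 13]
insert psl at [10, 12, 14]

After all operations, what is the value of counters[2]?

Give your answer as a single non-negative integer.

Answer: 2

Derivation:
Step 1: insert mpr at [5, 11, 20] -> counters=[0,0,0,0,0,1,0,0,0,0,0,1,0,0,0,0,0,0,0,0,1]
Step 2: insert w at [0, 2, 15] -> counters=[1,0,1,0,0,1,0,0,0,0,0,1,0,0,0,1,0,0,0,0,1]
Step 3: insert dg at [0, 5, 13] -> counters=[2,0,1,0,0,2,0,0,0,0,0,1,0,1,0,1,0,0,0,0,1]
Step 4: insert psl at [10, 12, 14] -> counters=[2,0,1,0,0,2,0,0,0,0,1,1,1,1,1,1,0,0,0,0,1]
Step 5: insert z at [4, 6, 8] -> counters=[2,0,1,0,1,2,1,0,1,0,1,1,1,1,1,1,0,0,0,0,1]
Step 6: insert jmj at [2, 5, 16] -> counters=[2,0,2,0,1,3,1,0,1,0,1,1,1,1,1,1,1,0,0,0,1]
Step 7: insert psl at [10, 12, 14] -> counters=[2,0,2,0,1,3,1,0,1,0,2,1,2,1,2,1,1,0,0,0,1]
Step 8: delete dg at [0, 5, 13] -> counters=[1,0,2,0,1,2,1,0,1,0,2,1,2,0,2,1,1,0,0,0,1]
Step 9: insert psl at [10, 12, 14] -> counters=[1,0,2,0,1,2,1,0,1,0,3,1,3,0,3,1,1,0,0,0,1]
Final counters=[1,0,2,0,1,2,1,0,1,0,3,1,3,0,3,1,1,0,0,0,1] -> counters[2]=2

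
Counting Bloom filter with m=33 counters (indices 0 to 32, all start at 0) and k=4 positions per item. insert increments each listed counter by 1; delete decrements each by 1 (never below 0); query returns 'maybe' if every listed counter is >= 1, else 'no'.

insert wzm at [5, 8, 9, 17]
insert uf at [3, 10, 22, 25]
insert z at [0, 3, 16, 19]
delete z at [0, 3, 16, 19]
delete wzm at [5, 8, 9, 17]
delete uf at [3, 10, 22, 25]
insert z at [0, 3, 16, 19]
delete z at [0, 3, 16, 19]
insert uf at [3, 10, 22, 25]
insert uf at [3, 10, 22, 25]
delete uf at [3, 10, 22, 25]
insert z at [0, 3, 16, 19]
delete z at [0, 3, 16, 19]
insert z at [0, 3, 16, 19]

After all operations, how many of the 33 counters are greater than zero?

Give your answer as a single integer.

Step 1: insert wzm at [5, 8, 9, 17] -> counters=[0,0,0,0,0,1,0,0,1,1,0,0,0,0,0,0,0,1,0,0,0,0,0,0,0,0,0,0,0,0,0,0,0]
Step 2: insert uf at [3, 10, 22, 25] -> counters=[0,0,0,1,0,1,0,0,1,1,1,0,0,0,0,0,0,1,0,0,0,0,1,0,0,1,0,0,0,0,0,0,0]
Step 3: insert z at [0, 3, 16, 19] -> counters=[1,0,0,2,0,1,0,0,1,1,1,0,0,0,0,0,1,1,0,1,0,0,1,0,0,1,0,0,0,0,0,0,0]
Step 4: delete z at [0, 3, 16, 19] -> counters=[0,0,0,1,0,1,0,0,1,1,1,0,0,0,0,0,0,1,0,0,0,0,1,0,0,1,0,0,0,0,0,0,0]
Step 5: delete wzm at [5, 8, 9, 17] -> counters=[0,0,0,1,0,0,0,0,0,0,1,0,0,0,0,0,0,0,0,0,0,0,1,0,0,1,0,0,0,0,0,0,0]
Step 6: delete uf at [3, 10, 22, 25] -> counters=[0,0,0,0,0,0,0,0,0,0,0,0,0,0,0,0,0,0,0,0,0,0,0,0,0,0,0,0,0,0,0,0,0]
Step 7: insert z at [0, 3, 16, 19] -> counters=[1,0,0,1,0,0,0,0,0,0,0,0,0,0,0,0,1,0,0,1,0,0,0,0,0,0,0,0,0,0,0,0,0]
Step 8: delete z at [0, 3, 16, 19] -> counters=[0,0,0,0,0,0,0,0,0,0,0,0,0,0,0,0,0,0,0,0,0,0,0,0,0,0,0,0,0,0,0,0,0]
Step 9: insert uf at [3, 10, 22, 25] -> counters=[0,0,0,1,0,0,0,0,0,0,1,0,0,0,0,0,0,0,0,0,0,0,1,0,0,1,0,0,0,0,0,0,0]
Step 10: insert uf at [3, 10, 22, 25] -> counters=[0,0,0,2,0,0,0,0,0,0,2,0,0,0,0,0,0,0,0,0,0,0,2,0,0,2,0,0,0,0,0,0,0]
Step 11: delete uf at [3, 10, 22, 25] -> counters=[0,0,0,1,0,0,0,0,0,0,1,0,0,0,0,0,0,0,0,0,0,0,1,0,0,1,0,0,0,0,0,0,0]
Step 12: insert z at [0, 3, 16, 19] -> counters=[1,0,0,2,0,0,0,0,0,0,1,0,0,0,0,0,1,0,0,1,0,0,1,0,0,1,0,0,0,0,0,0,0]
Step 13: delete z at [0, 3, 16, 19] -> counters=[0,0,0,1,0,0,0,0,0,0,1,0,0,0,0,0,0,0,0,0,0,0,1,0,0,1,0,0,0,0,0,0,0]
Step 14: insert z at [0, 3, 16, 19] -> counters=[1,0,0,2,0,0,0,0,0,0,1,0,0,0,0,0,1,0,0,1,0,0,1,0,0,1,0,0,0,0,0,0,0]
Final counters=[1,0,0,2,0,0,0,0,0,0,1,0,0,0,0,0,1,0,0,1,0,0,1,0,0,1,0,0,0,0,0,0,0] -> 7 nonzero

Answer: 7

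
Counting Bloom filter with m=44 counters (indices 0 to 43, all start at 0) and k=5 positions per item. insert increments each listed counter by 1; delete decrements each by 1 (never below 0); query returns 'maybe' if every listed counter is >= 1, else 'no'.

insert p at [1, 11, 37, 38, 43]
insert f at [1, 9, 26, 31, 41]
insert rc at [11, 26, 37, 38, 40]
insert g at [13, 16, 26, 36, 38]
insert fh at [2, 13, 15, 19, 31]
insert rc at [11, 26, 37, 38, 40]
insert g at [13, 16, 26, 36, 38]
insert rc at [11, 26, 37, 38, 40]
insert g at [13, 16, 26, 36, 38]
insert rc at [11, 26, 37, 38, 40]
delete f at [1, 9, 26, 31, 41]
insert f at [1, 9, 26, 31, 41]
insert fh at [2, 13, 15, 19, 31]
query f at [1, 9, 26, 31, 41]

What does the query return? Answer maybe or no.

Answer: maybe

Derivation:
Step 1: insert p at [1, 11, 37, 38, 43] -> counters=[0,1,0,0,0,0,0,0,0,0,0,1,0,0,0,0,0,0,0,0,0,0,0,0,0,0,0,0,0,0,0,0,0,0,0,0,0,1,1,0,0,0,0,1]
Step 2: insert f at [1, 9, 26, 31, 41] -> counters=[0,2,0,0,0,0,0,0,0,1,0,1,0,0,0,0,0,0,0,0,0,0,0,0,0,0,1,0,0,0,0,1,0,0,0,0,0,1,1,0,0,1,0,1]
Step 3: insert rc at [11, 26, 37, 38, 40] -> counters=[0,2,0,0,0,0,0,0,0,1,0,2,0,0,0,0,0,0,0,0,0,0,0,0,0,0,2,0,0,0,0,1,0,0,0,0,0,2,2,0,1,1,0,1]
Step 4: insert g at [13, 16, 26, 36, 38] -> counters=[0,2,0,0,0,0,0,0,0,1,0,2,0,1,0,0,1,0,0,0,0,0,0,0,0,0,3,0,0,0,0,1,0,0,0,0,1,2,3,0,1,1,0,1]
Step 5: insert fh at [2, 13, 15, 19, 31] -> counters=[0,2,1,0,0,0,0,0,0,1,0,2,0,2,0,1,1,0,0,1,0,0,0,0,0,0,3,0,0,0,0,2,0,0,0,0,1,2,3,0,1,1,0,1]
Step 6: insert rc at [11, 26, 37, 38, 40] -> counters=[0,2,1,0,0,0,0,0,0,1,0,3,0,2,0,1,1,0,0,1,0,0,0,0,0,0,4,0,0,0,0,2,0,0,0,0,1,3,4,0,2,1,0,1]
Step 7: insert g at [13, 16, 26, 36, 38] -> counters=[0,2,1,0,0,0,0,0,0,1,0,3,0,3,0,1,2,0,0,1,0,0,0,0,0,0,5,0,0,0,0,2,0,0,0,0,2,3,5,0,2,1,0,1]
Step 8: insert rc at [11, 26, 37, 38, 40] -> counters=[0,2,1,0,0,0,0,0,0,1,0,4,0,3,0,1,2,0,0,1,0,0,0,0,0,0,6,0,0,0,0,2,0,0,0,0,2,4,6,0,3,1,0,1]
Step 9: insert g at [13, 16, 26, 36, 38] -> counters=[0,2,1,0,0,0,0,0,0,1,0,4,0,4,0,1,3,0,0,1,0,0,0,0,0,0,7,0,0,0,0,2,0,0,0,0,3,4,7,0,3,1,0,1]
Step 10: insert rc at [11, 26, 37, 38, 40] -> counters=[0,2,1,0,0,0,0,0,0,1,0,5,0,4,0,1,3,0,0,1,0,0,0,0,0,0,8,0,0,0,0,2,0,0,0,0,3,5,8,0,4,1,0,1]
Step 11: delete f at [1, 9, 26, 31, 41] -> counters=[0,1,1,0,0,0,0,0,0,0,0,5,0,4,0,1,3,0,0,1,0,0,0,0,0,0,7,0,0,0,0,1,0,0,0,0,3,5,8,0,4,0,0,1]
Step 12: insert f at [1, 9, 26, 31, 41] -> counters=[0,2,1,0,0,0,0,0,0,1,0,5,0,4,0,1,3,0,0,1,0,0,0,0,0,0,8,0,0,0,0,2,0,0,0,0,3,5,8,0,4,1,0,1]
Step 13: insert fh at [2, 13, 15, 19, 31] -> counters=[0,2,2,0,0,0,0,0,0,1,0,5,0,5,0,2,3,0,0,2,0,0,0,0,0,0,8,0,0,0,0,3,0,0,0,0,3,5,8,0,4,1,0,1]
Query f: check counters[1]=2 counters[9]=1 counters[26]=8 counters[31]=3 counters[41]=1 -> maybe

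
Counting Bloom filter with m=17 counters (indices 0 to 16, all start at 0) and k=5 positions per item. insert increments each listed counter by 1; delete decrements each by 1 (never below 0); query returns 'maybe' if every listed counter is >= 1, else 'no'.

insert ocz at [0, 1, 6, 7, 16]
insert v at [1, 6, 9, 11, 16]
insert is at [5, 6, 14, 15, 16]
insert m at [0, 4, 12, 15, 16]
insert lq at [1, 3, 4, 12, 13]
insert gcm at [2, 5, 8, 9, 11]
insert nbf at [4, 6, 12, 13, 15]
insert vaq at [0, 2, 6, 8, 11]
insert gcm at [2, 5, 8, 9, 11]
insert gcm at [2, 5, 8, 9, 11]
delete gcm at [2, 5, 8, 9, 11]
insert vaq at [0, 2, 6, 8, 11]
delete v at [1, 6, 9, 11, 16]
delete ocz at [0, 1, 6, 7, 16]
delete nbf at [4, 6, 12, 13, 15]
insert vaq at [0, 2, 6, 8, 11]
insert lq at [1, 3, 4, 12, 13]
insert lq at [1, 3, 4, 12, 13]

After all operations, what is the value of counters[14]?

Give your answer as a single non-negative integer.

Step 1: insert ocz at [0, 1, 6, 7, 16] -> counters=[1,1,0,0,0,0,1,1,0,0,0,0,0,0,0,0,1]
Step 2: insert v at [1, 6, 9, 11, 16] -> counters=[1,2,0,0,0,0,2,1,0,1,0,1,0,0,0,0,2]
Step 3: insert is at [5, 6, 14, 15, 16] -> counters=[1,2,0,0,0,1,3,1,0,1,0,1,0,0,1,1,3]
Step 4: insert m at [0, 4, 12, 15, 16] -> counters=[2,2,0,0,1,1,3,1,0,1,0,1,1,0,1,2,4]
Step 5: insert lq at [1, 3, 4, 12, 13] -> counters=[2,3,0,1,2,1,3,1,0,1,0,1,2,1,1,2,4]
Step 6: insert gcm at [2, 5, 8, 9, 11] -> counters=[2,3,1,1,2,2,3,1,1,2,0,2,2,1,1,2,4]
Step 7: insert nbf at [4, 6, 12, 13, 15] -> counters=[2,3,1,1,3,2,4,1,1,2,0,2,3,2,1,3,4]
Step 8: insert vaq at [0, 2, 6, 8, 11] -> counters=[3,3,2,1,3,2,5,1,2,2,0,3,3,2,1,3,4]
Step 9: insert gcm at [2, 5, 8, 9, 11] -> counters=[3,3,3,1,3,3,5,1,3,3,0,4,3,2,1,3,4]
Step 10: insert gcm at [2, 5, 8, 9, 11] -> counters=[3,3,4,1,3,4,5,1,4,4,0,5,3,2,1,3,4]
Step 11: delete gcm at [2, 5, 8, 9, 11] -> counters=[3,3,3,1,3,3,5,1,3,3,0,4,3,2,1,3,4]
Step 12: insert vaq at [0, 2, 6, 8, 11] -> counters=[4,3,4,1,3,3,6,1,4,3,0,5,3,2,1,3,4]
Step 13: delete v at [1, 6, 9, 11, 16] -> counters=[4,2,4,1,3,3,5,1,4,2,0,4,3,2,1,3,3]
Step 14: delete ocz at [0, 1, 6, 7, 16] -> counters=[3,1,4,1,3,3,4,0,4,2,0,4,3,2,1,3,2]
Step 15: delete nbf at [4, 6, 12, 13, 15] -> counters=[3,1,4,1,2,3,3,0,4,2,0,4,2,1,1,2,2]
Step 16: insert vaq at [0, 2, 6, 8, 11] -> counters=[4,1,5,1,2,3,4,0,5,2,0,5,2,1,1,2,2]
Step 17: insert lq at [1, 3, 4, 12, 13] -> counters=[4,2,5,2,3,3,4,0,5,2,0,5,3,2,1,2,2]
Step 18: insert lq at [1, 3, 4, 12, 13] -> counters=[4,3,5,3,4,3,4,0,5,2,0,5,4,3,1,2,2]
Final counters=[4,3,5,3,4,3,4,0,5,2,0,5,4,3,1,2,2] -> counters[14]=1

Answer: 1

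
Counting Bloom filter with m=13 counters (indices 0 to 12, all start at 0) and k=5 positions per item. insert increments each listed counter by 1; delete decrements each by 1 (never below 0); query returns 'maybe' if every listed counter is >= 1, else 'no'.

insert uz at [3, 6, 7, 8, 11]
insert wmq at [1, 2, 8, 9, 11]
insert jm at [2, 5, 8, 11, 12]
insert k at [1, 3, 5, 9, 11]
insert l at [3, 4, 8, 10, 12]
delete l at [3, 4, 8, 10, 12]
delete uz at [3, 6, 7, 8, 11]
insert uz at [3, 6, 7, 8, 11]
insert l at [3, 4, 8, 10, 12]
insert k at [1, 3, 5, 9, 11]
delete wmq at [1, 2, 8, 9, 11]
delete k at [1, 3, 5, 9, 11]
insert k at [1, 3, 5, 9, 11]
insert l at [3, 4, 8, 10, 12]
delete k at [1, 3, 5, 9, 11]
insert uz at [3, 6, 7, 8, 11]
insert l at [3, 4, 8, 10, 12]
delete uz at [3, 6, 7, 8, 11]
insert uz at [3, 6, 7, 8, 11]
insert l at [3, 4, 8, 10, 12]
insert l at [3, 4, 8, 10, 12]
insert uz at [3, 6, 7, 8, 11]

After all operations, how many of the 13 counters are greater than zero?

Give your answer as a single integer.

Step 1: insert uz at [3, 6, 7, 8, 11] -> counters=[0,0,0,1,0,0,1,1,1,0,0,1,0]
Step 2: insert wmq at [1, 2, 8, 9, 11] -> counters=[0,1,1,1,0,0,1,1,2,1,0,2,0]
Step 3: insert jm at [2, 5, 8, 11, 12] -> counters=[0,1,2,1,0,1,1,1,3,1,0,3,1]
Step 4: insert k at [1, 3, 5, 9, 11] -> counters=[0,2,2,2,0,2,1,1,3,2,0,4,1]
Step 5: insert l at [3, 4, 8, 10, 12] -> counters=[0,2,2,3,1,2,1,1,4,2,1,4,2]
Step 6: delete l at [3, 4, 8, 10, 12] -> counters=[0,2,2,2,0,2,1,1,3,2,0,4,1]
Step 7: delete uz at [3, 6, 7, 8, 11] -> counters=[0,2,2,1,0,2,0,0,2,2,0,3,1]
Step 8: insert uz at [3, 6, 7, 8, 11] -> counters=[0,2,2,2,0,2,1,1,3,2,0,4,1]
Step 9: insert l at [3, 4, 8, 10, 12] -> counters=[0,2,2,3,1,2,1,1,4,2,1,4,2]
Step 10: insert k at [1, 3, 5, 9, 11] -> counters=[0,3,2,4,1,3,1,1,4,3,1,5,2]
Step 11: delete wmq at [1, 2, 8, 9, 11] -> counters=[0,2,1,4,1,3,1,1,3,2,1,4,2]
Step 12: delete k at [1, 3, 5, 9, 11] -> counters=[0,1,1,3,1,2,1,1,3,1,1,3,2]
Step 13: insert k at [1, 3, 5, 9, 11] -> counters=[0,2,1,4,1,3,1,1,3,2,1,4,2]
Step 14: insert l at [3, 4, 8, 10, 12] -> counters=[0,2,1,5,2,3,1,1,4,2,2,4,3]
Step 15: delete k at [1, 3, 5, 9, 11] -> counters=[0,1,1,4,2,2,1,1,4,1,2,3,3]
Step 16: insert uz at [3, 6, 7, 8, 11] -> counters=[0,1,1,5,2,2,2,2,5,1,2,4,3]
Step 17: insert l at [3, 4, 8, 10, 12] -> counters=[0,1,1,6,3,2,2,2,6,1,3,4,4]
Step 18: delete uz at [3, 6, 7, 8, 11] -> counters=[0,1,1,5,3,2,1,1,5,1,3,3,4]
Step 19: insert uz at [3, 6, 7, 8, 11] -> counters=[0,1,1,6,3,2,2,2,6,1,3,4,4]
Step 20: insert l at [3, 4, 8, 10, 12] -> counters=[0,1,1,7,4,2,2,2,7,1,4,4,5]
Step 21: insert l at [3, 4, 8, 10, 12] -> counters=[0,1,1,8,5,2,2,2,8,1,5,4,6]
Step 22: insert uz at [3, 6, 7, 8, 11] -> counters=[0,1,1,9,5,2,3,3,9,1,5,5,6]
Final counters=[0,1,1,9,5,2,3,3,9,1,5,5,6] -> 12 nonzero

Answer: 12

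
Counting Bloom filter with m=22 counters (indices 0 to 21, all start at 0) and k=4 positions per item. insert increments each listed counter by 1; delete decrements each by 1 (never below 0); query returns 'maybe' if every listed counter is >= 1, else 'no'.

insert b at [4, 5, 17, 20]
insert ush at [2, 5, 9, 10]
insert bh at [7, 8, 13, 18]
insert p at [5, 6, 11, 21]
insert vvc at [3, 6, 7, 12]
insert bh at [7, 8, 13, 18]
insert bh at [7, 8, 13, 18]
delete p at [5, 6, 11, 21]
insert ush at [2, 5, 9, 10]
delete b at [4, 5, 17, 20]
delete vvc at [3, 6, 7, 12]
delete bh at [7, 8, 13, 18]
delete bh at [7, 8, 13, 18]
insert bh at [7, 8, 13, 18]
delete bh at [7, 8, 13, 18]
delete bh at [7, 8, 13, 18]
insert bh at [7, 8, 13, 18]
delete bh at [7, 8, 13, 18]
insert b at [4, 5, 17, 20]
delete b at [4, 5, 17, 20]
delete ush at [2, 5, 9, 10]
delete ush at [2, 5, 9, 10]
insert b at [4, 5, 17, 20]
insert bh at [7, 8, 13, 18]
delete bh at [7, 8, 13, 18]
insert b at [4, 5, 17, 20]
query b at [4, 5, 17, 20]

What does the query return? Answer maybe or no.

Answer: maybe

Derivation:
Step 1: insert b at [4, 5, 17, 20] -> counters=[0,0,0,0,1,1,0,0,0,0,0,0,0,0,0,0,0,1,0,0,1,0]
Step 2: insert ush at [2, 5, 9, 10] -> counters=[0,0,1,0,1,2,0,0,0,1,1,0,0,0,0,0,0,1,0,0,1,0]
Step 3: insert bh at [7, 8, 13, 18] -> counters=[0,0,1,0,1,2,0,1,1,1,1,0,0,1,0,0,0,1,1,0,1,0]
Step 4: insert p at [5, 6, 11, 21] -> counters=[0,0,1,0,1,3,1,1,1,1,1,1,0,1,0,0,0,1,1,0,1,1]
Step 5: insert vvc at [3, 6, 7, 12] -> counters=[0,0,1,1,1,3,2,2,1,1,1,1,1,1,0,0,0,1,1,0,1,1]
Step 6: insert bh at [7, 8, 13, 18] -> counters=[0,0,1,1,1,3,2,3,2,1,1,1,1,2,0,0,0,1,2,0,1,1]
Step 7: insert bh at [7, 8, 13, 18] -> counters=[0,0,1,1,1,3,2,4,3,1,1,1,1,3,0,0,0,1,3,0,1,1]
Step 8: delete p at [5, 6, 11, 21] -> counters=[0,0,1,1,1,2,1,4,3,1,1,0,1,3,0,0,0,1,3,0,1,0]
Step 9: insert ush at [2, 5, 9, 10] -> counters=[0,0,2,1,1,3,1,4,3,2,2,0,1,3,0,0,0,1,3,0,1,0]
Step 10: delete b at [4, 5, 17, 20] -> counters=[0,0,2,1,0,2,1,4,3,2,2,0,1,3,0,0,0,0,3,0,0,0]
Step 11: delete vvc at [3, 6, 7, 12] -> counters=[0,0,2,0,0,2,0,3,3,2,2,0,0,3,0,0,0,0,3,0,0,0]
Step 12: delete bh at [7, 8, 13, 18] -> counters=[0,0,2,0,0,2,0,2,2,2,2,0,0,2,0,0,0,0,2,0,0,0]
Step 13: delete bh at [7, 8, 13, 18] -> counters=[0,0,2,0,0,2,0,1,1,2,2,0,0,1,0,0,0,0,1,0,0,0]
Step 14: insert bh at [7, 8, 13, 18] -> counters=[0,0,2,0,0,2,0,2,2,2,2,0,0,2,0,0,0,0,2,0,0,0]
Step 15: delete bh at [7, 8, 13, 18] -> counters=[0,0,2,0,0,2,0,1,1,2,2,0,0,1,0,0,0,0,1,0,0,0]
Step 16: delete bh at [7, 8, 13, 18] -> counters=[0,0,2,0,0,2,0,0,0,2,2,0,0,0,0,0,0,0,0,0,0,0]
Step 17: insert bh at [7, 8, 13, 18] -> counters=[0,0,2,0,0,2,0,1,1,2,2,0,0,1,0,0,0,0,1,0,0,0]
Step 18: delete bh at [7, 8, 13, 18] -> counters=[0,0,2,0,0,2,0,0,0,2,2,0,0,0,0,0,0,0,0,0,0,0]
Step 19: insert b at [4, 5, 17, 20] -> counters=[0,0,2,0,1,3,0,0,0,2,2,0,0,0,0,0,0,1,0,0,1,0]
Step 20: delete b at [4, 5, 17, 20] -> counters=[0,0,2,0,0,2,0,0,0,2,2,0,0,0,0,0,0,0,0,0,0,0]
Step 21: delete ush at [2, 5, 9, 10] -> counters=[0,0,1,0,0,1,0,0,0,1,1,0,0,0,0,0,0,0,0,0,0,0]
Step 22: delete ush at [2, 5, 9, 10] -> counters=[0,0,0,0,0,0,0,0,0,0,0,0,0,0,0,0,0,0,0,0,0,0]
Step 23: insert b at [4, 5, 17, 20] -> counters=[0,0,0,0,1,1,0,0,0,0,0,0,0,0,0,0,0,1,0,0,1,0]
Step 24: insert bh at [7, 8, 13, 18] -> counters=[0,0,0,0,1,1,0,1,1,0,0,0,0,1,0,0,0,1,1,0,1,0]
Step 25: delete bh at [7, 8, 13, 18] -> counters=[0,0,0,0,1,1,0,0,0,0,0,0,0,0,0,0,0,1,0,0,1,0]
Step 26: insert b at [4, 5, 17, 20] -> counters=[0,0,0,0,2,2,0,0,0,0,0,0,0,0,0,0,0,2,0,0,2,0]
Query b: check counters[4]=2 counters[5]=2 counters[17]=2 counters[20]=2 -> maybe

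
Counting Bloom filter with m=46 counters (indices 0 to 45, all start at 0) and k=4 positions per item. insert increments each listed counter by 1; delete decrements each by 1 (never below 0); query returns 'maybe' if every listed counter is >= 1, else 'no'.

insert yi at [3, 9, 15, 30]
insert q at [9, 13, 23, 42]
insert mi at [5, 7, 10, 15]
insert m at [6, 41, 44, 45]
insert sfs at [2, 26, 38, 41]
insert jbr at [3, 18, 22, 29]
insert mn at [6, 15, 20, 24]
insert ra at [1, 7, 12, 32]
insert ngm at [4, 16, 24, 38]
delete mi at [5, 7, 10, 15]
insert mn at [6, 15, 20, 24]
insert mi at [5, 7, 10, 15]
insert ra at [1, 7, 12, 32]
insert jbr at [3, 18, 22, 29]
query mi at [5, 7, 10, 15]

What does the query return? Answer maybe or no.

Answer: maybe

Derivation:
Step 1: insert yi at [3, 9, 15, 30] -> counters=[0,0,0,1,0,0,0,0,0,1,0,0,0,0,0,1,0,0,0,0,0,0,0,0,0,0,0,0,0,0,1,0,0,0,0,0,0,0,0,0,0,0,0,0,0,0]
Step 2: insert q at [9, 13, 23, 42] -> counters=[0,0,0,1,0,0,0,0,0,2,0,0,0,1,0,1,0,0,0,0,0,0,0,1,0,0,0,0,0,0,1,0,0,0,0,0,0,0,0,0,0,0,1,0,0,0]
Step 3: insert mi at [5, 7, 10, 15] -> counters=[0,0,0,1,0,1,0,1,0,2,1,0,0,1,0,2,0,0,0,0,0,0,0,1,0,0,0,0,0,0,1,0,0,0,0,0,0,0,0,0,0,0,1,0,0,0]
Step 4: insert m at [6, 41, 44, 45] -> counters=[0,0,0,1,0,1,1,1,0,2,1,0,0,1,0,2,0,0,0,0,0,0,0,1,0,0,0,0,0,0,1,0,0,0,0,0,0,0,0,0,0,1,1,0,1,1]
Step 5: insert sfs at [2, 26, 38, 41] -> counters=[0,0,1,1,0,1,1,1,0,2,1,0,0,1,0,2,0,0,0,0,0,0,0,1,0,0,1,0,0,0,1,0,0,0,0,0,0,0,1,0,0,2,1,0,1,1]
Step 6: insert jbr at [3, 18, 22, 29] -> counters=[0,0,1,2,0,1,1,1,0,2,1,0,0,1,0,2,0,0,1,0,0,0,1,1,0,0,1,0,0,1,1,0,0,0,0,0,0,0,1,0,0,2,1,0,1,1]
Step 7: insert mn at [6, 15, 20, 24] -> counters=[0,0,1,2,0,1,2,1,0,2,1,0,0,1,0,3,0,0,1,0,1,0,1,1,1,0,1,0,0,1,1,0,0,0,0,0,0,0,1,0,0,2,1,0,1,1]
Step 8: insert ra at [1, 7, 12, 32] -> counters=[0,1,1,2,0,1,2,2,0,2,1,0,1,1,0,3,0,0,1,0,1,0,1,1,1,0,1,0,0,1,1,0,1,0,0,0,0,0,1,0,0,2,1,0,1,1]
Step 9: insert ngm at [4, 16, 24, 38] -> counters=[0,1,1,2,1,1,2,2,0,2,1,0,1,1,0,3,1,0,1,0,1,0,1,1,2,0,1,0,0,1,1,0,1,0,0,0,0,0,2,0,0,2,1,0,1,1]
Step 10: delete mi at [5, 7, 10, 15] -> counters=[0,1,1,2,1,0,2,1,0,2,0,0,1,1,0,2,1,0,1,0,1,0,1,1,2,0,1,0,0,1,1,0,1,0,0,0,0,0,2,0,0,2,1,0,1,1]
Step 11: insert mn at [6, 15, 20, 24] -> counters=[0,1,1,2,1,0,3,1,0,2,0,0,1,1,0,3,1,0,1,0,2,0,1,1,3,0,1,0,0,1,1,0,1,0,0,0,0,0,2,0,0,2,1,0,1,1]
Step 12: insert mi at [5, 7, 10, 15] -> counters=[0,1,1,2,1,1,3,2,0,2,1,0,1,1,0,4,1,0,1,0,2,0,1,1,3,0,1,0,0,1,1,0,1,0,0,0,0,0,2,0,0,2,1,0,1,1]
Step 13: insert ra at [1, 7, 12, 32] -> counters=[0,2,1,2,1,1,3,3,0,2,1,0,2,1,0,4,1,0,1,0,2,0,1,1,3,0,1,0,0,1,1,0,2,0,0,0,0,0,2,0,0,2,1,0,1,1]
Step 14: insert jbr at [3, 18, 22, 29] -> counters=[0,2,1,3,1,1,3,3,0,2,1,0,2,1,0,4,1,0,2,0,2,0,2,1,3,0,1,0,0,2,1,0,2,0,0,0,0,0,2,0,0,2,1,0,1,1]
Query mi: check counters[5]=1 counters[7]=3 counters[10]=1 counters[15]=4 -> maybe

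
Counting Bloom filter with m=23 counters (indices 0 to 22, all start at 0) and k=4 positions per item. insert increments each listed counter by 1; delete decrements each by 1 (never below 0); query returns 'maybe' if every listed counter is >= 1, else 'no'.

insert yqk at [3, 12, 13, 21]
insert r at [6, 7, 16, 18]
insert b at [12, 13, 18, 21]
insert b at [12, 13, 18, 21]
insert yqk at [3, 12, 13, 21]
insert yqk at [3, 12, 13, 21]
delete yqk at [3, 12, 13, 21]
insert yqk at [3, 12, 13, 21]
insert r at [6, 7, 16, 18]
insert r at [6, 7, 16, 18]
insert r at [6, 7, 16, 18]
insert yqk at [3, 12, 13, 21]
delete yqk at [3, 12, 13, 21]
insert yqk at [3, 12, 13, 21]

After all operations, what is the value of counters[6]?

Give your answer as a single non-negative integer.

Answer: 4

Derivation:
Step 1: insert yqk at [3, 12, 13, 21] -> counters=[0,0,0,1,0,0,0,0,0,0,0,0,1,1,0,0,0,0,0,0,0,1,0]
Step 2: insert r at [6, 7, 16, 18] -> counters=[0,0,0,1,0,0,1,1,0,0,0,0,1,1,0,0,1,0,1,0,0,1,0]
Step 3: insert b at [12, 13, 18, 21] -> counters=[0,0,0,1,0,0,1,1,0,0,0,0,2,2,0,0,1,0,2,0,0,2,0]
Step 4: insert b at [12, 13, 18, 21] -> counters=[0,0,0,1,0,0,1,1,0,0,0,0,3,3,0,0,1,0,3,0,0,3,0]
Step 5: insert yqk at [3, 12, 13, 21] -> counters=[0,0,0,2,0,0,1,1,0,0,0,0,4,4,0,0,1,0,3,0,0,4,0]
Step 6: insert yqk at [3, 12, 13, 21] -> counters=[0,0,0,3,0,0,1,1,0,0,0,0,5,5,0,0,1,0,3,0,0,5,0]
Step 7: delete yqk at [3, 12, 13, 21] -> counters=[0,0,0,2,0,0,1,1,0,0,0,0,4,4,0,0,1,0,3,0,0,4,0]
Step 8: insert yqk at [3, 12, 13, 21] -> counters=[0,0,0,3,0,0,1,1,0,0,0,0,5,5,0,0,1,0,3,0,0,5,0]
Step 9: insert r at [6, 7, 16, 18] -> counters=[0,0,0,3,0,0,2,2,0,0,0,0,5,5,0,0,2,0,4,0,0,5,0]
Step 10: insert r at [6, 7, 16, 18] -> counters=[0,0,0,3,0,0,3,3,0,0,0,0,5,5,0,0,3,0,5,0,0,5,0]
Step 11: insert r at [6, 7, 16, 18] -> counters=[0,0,0,3,0,0,4,4,0,0,0,0,5,5,0,0,4,0,6,0,0,5,0]
Step 12: insert yqk at [3, 12, 13, 21] -> counters=[0,0,0,4,0,0,4,4,0,0,0,0,6,6,0,0,4,0,6,0,0,6,0]
Step 13: delete yqk at [3, 12, 13, 21] -> counters=[0,0,0,3,0,0,4,4,0,0,0,0,5,5,0,0,4,0,6,0,0,5,0]
Step 14: insert yqk at [3, 12, 13, 21] -> counters=[0,0,0,4,0,0,4,4,0,0,0,0,6,6,0,0,4,0,6,0,0,6,0]
Final counters=[0,0,0,4,0,0,4,4,0,0,0,0,6,6,0,0,4,0,6,0,0,6,0] -> counters[6]=4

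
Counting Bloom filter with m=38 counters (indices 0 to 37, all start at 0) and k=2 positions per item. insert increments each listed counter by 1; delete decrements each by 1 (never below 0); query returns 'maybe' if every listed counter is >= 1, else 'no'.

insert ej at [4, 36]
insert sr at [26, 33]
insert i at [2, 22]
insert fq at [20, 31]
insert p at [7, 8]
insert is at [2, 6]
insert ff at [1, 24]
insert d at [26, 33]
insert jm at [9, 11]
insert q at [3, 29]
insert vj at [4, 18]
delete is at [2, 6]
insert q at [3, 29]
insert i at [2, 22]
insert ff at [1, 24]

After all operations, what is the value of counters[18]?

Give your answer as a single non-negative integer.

Answer: 1

Derivation:
Step 1: insert ej at [4, 36] -> counters=[0,0,0,0,1,0,0,0,0,0,0,0,0,0,0,0,0,0,0,0,0,0,0,0,0,0,0,0,0,0,0,0,0,0,0,0,1,0]
Step 2: insert sr at [26, 33] -> counters=[0,0,0,0,1,0,0,0,0,0,0,0,0,0,0,0,0,0,0,0,0,0,0,0,0,0,1,0,0,0,0,0,0,1,0,0,1,0]
Step 3: insert i at [2, 22] -> counters=[0,0,1,0,1,0,0,0,0,0,0,0,0,0,0,0,0,0,0,0,0,0,1,0,0,0,1,0,0,0,0,0,0,1,0,0,1,0]
Step 4: insert fq at [20, 31] -> counters=[0,0,1,0,1,0,0,0,0,0,0,0,0,0,0,0,0,0,0,0,1,0,1,0,0,0,1,0,0,0,0,1,0,1,0,0,1,0]
Step 5: insert p at [7, 8] -> counters=[0,0,1,0,1,0,0,1,1,0,0,0,0,0,0,0,0,0,0,0,1,0,1,0,0,0,1,0,0,0,0,1,0,1,0,0,1,0]
Step 6: insert is at [2, 6] -> counters=[0,0,2,0,1,0,1,1,1,0,0,0,0,0,0,0,0,0,0,0,1,0,1,0,0,0,1,0,0,0,0,1,0,1,0,0,1,0]
Step 7: insert ff at [1, 24] -> counters=[0,1,2,0,1,0,1,1,1,0,0,0,0,0,0,0,0,0,0,0,1,0,1,0,1,0,1,0,0,0,0,1,0,1,0,0,1,0]
Step 8: insert d at [26, 33] -> counters=[0,1,2,0,1,0,1,1,1,0,0,0,0,0,0,0,0,0,0,0,1,0,1,0,1,0,2,0,0,0,0,1,0,2,0,0,1,0]
Step 9: insert jm at [9, 11] -> counters=[0,1,2,0,1,0,1,1,1,1,0,1,0,0,0,0,0,0,0,0,1,0,1,0,1,0,2,0,0,0,0,1,0,2,0,0,1,0]
Step 10: insert q at [3, 29] -> counters=[0,1,2,1,1,0,1,1,1,1,0,1,0,0,0,0,0,0,0,0,1,0,1,0,1,0,2,0,0,1,0,1,0,2,0,0,1,0]
Step 11: insert vj at [4, 18] -> counters=[0,1,2,1,2,0,1,1,1,1,0,1,0,0,0,0,0,0,1,0,1,0,1,0,1,0,2,0,0,1,0,1,0,2,0,0,1,0]
Step 12: delete is at [2, 6] -> counters=[0,1,1,1,2,0,0,1,1,1,0,1,0,0,0,0,0,0,1,0,1,0,1,0,1,0,2,0,0,1,0,1,0,2,0,0,1,0]
Step 13: insert q at [3, 29] -> counters=[0,1,1,2,2,0,0,1,1,1,0,1,0,0,0,0,0,0,1,0,1,0,1,0,1,0,2,0,0,2,0,1,0,2,0,0,1,0]
Step 14: insert i at [2, 22] -> counters=[0,1,2,2,2,0,0,1,1,1,0,1,0,0,0,0,0,0,1,0,1,0,2,0,1,0,2,0,0,2,0,1,0,2,0,0,1,0]
Step 15: insert ff at [1, 24] -> counters=[0,2,2,2,2,0,0,1,1,1,0,1,0,0,0,0,0,0,1,0,1,0,2,0,2,0,2,0,0,2,0,1,0,2,0,0,1,0]
Final counters=[0,2,2,2,2,0,0,1,1,1,0,1,0,0,0,0,0,0,1,0,1,0,2,0,2,0,2,0,0,2,0,1,0,2,0,0,1,0] -> counters[18]=1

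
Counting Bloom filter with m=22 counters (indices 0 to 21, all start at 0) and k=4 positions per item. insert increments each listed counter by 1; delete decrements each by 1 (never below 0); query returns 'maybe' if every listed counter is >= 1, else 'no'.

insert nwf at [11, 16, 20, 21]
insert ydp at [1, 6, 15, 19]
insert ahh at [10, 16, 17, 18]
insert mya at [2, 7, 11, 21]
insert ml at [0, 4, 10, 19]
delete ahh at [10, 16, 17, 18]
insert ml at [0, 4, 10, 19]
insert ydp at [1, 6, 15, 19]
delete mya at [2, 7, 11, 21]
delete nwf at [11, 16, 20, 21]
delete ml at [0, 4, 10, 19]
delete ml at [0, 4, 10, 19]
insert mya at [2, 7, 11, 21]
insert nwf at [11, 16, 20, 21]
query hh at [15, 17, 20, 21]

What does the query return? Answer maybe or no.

Answer: no

Derivation:
Step 1: insert nwf at [11, 16, 20, 21] -> counters=[0,0,0,0,0,0,0,0,0,0,0,1,0,0,0,0,1,0,0,0,1,1]
Step 2: insert ydp at [1, 6, 15, 19] -> counters=[0,1,0,0,0,0,1,0,0,0,0,1,0,0,0,1,1,0,0,1,1,1]
Step 3: insert ahh at [10, 16, 17, 18] -> counters=[0,1,0,0,0,0,1,0,0,0,1,1,0,0,0,1,2,1,1,1,1,1]
Step 4: insert mya at [2, 7, 11, 21] -> counters=[0,1,1,0,0,0,1,1,0,0,1,2,0,0,0,1,2,1,1,1,1,2]
Step 5: insert ml at [0, 4, 10, 19] -> counters=[1,1,1,0,1,0,1,1,0,0,2,2,0,0,0,1,2,1,1,2,1,2]
Step 6: delete ahh at [10, 16, 17, 18] -> counters=[1,1,1,0,1,0,1,1,0,0,1,2,0,0,0,1,1,0,0,2,1,2]
Step 7: insert ml at [0, 4, 10, 19] -> counters=[2,1,1,0,2,0,1,1,0,0,2,2,0,0,0,1,1,0,0,3,1,2]
Step 8: insert ydp at [1, 6, 15, 19] -> counters=[2,2,1,0,2,0,2,1,0,0,2,2,0,0,0,2,1,0,0,4,1,2]
Step 9: delete mya at [2, 7, 11, 21] -> counters=[2,2,0,0,2,0,2,0,0,0,2,1,0,0,0,2,1,0,0,4,1,1]
Step 10: delete nwf at [11, 16, 20, 21] -> counters=[2,2,0,0,2,0,2,0,0,0,2,0,0,0,0,2,0,0,0,4,0,0]
Step 11: delete ml at [0, 4, 10, 19] -> counters=[1,2,0,0,1,0,2,0,0,0,1,0,0,0,0,2,0,0,0,3,0,0]
Step 12: delete ml at [0, 4, 10, 19] -> counters=[0,2,0,0,0,0,2,0,0,0,0,0,0,0,0,2,0,0,0,2,0,0]
Step 13: insert mya at [2, 7, 11, 21] -> counters=[0,2,1,0,0,0,2,1,0,0,0,1,0,0,0,2,0,0,0,2,0,1]
Step 14: insert nwf at [11, 16, 20, 21] -> counters=[0,2,1,0,0,0,2,1,0,0,0,2,0,0,0,2,1,0,0,2,1,2]
Query hh: check counters[15]=2 counters[17]=0 counters[20]=1 counters[21]=2 -> no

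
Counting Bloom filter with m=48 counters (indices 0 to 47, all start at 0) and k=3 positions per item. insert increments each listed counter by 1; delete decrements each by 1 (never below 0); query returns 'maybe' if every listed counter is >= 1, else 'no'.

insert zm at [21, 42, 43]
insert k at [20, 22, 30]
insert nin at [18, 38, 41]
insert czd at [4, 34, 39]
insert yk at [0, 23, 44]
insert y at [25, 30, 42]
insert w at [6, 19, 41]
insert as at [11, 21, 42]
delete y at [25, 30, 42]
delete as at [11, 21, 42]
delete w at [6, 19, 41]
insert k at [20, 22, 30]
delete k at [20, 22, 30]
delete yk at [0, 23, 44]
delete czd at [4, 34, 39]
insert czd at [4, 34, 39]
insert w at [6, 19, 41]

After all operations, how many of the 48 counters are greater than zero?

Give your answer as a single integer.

Answer: 14

Derivation:
Step 1: insert zm at [21, 42, 43] -> counters=[0,0,0,0,0,0,0,0,0,0,0,0,0,0,0,0,0,0,0,0,0,1,0,0,0,0,0,0,0,0,0,0,0,0,0,0,0,0,0,0,0,0,1,1,0,0,0,0]
Step 2: insert k at [20, 22, 30] -> counters=[0,0,0,0,0,0,0,0,0,0,0,0,0,0,0,0,0,0,0,0,1,1,1,0,0,0,0,0,0,0,1,0,0,0,0,0,0,0,0,0,0,0,1,1,0,0,0,0]
Step 3: insert nin at [18, 38, 41] -> counters=[0,0,0,0,0,0,0,0,0,0,0,0,0,0,0,0,0,0,1,0,1,1,1,0,0,0,0,0,0,0,1,0,0,0,0,0,0,0,1,0,0,1,1,1,0,0,0,0]
Step 4: insert czd at [4, 34, 39] -> counters=[0,0,0,0,1,0,0,0,0,0,0,0,0,0,0,0,0,0,1,0,1,1,1,0,0,0,0,0,0,0,1,0,0,0,1,0,0,0,1,1,0,1,1,1,0,0,0,0]
Step 5: insert yk at [0, 23, 44] -> counters=[1,0,0,0,1,0,0,0,0,0,0,0,0,0,0,0,0,0,1,0,1,1,1,1,0,0,0,0,0,0,1,0,0,0,1,0,0,0,1,1,0,1,1,1,1,0,0,0]
Step 6: insert y at [25, 30, 42] -> counters=[1,0,0,0,1,0,0,0,0,0,0,0,0,0,0,0,0,0,1,0,1,1,1,1,0,1,0,0,0,0,2,0,0,0,1,0,0,0,1,1,0,1,2,1,1,0,0,0]
Step 7: insert w at [6, 19, 41] -> counters=[1,0,0,0,1,0,1,0,0,0,0,0,0,0,0,0,0,0,1,1,1,1,1,1,0,1,0,0,0,0,2,0,0,0,1,0,0,0,1,1,0,2,2,1,1,0,0,0]
Step 8: insert as at [11, 21, 42] -> counters=[1,0,0,0,1,0,1,0,0,0,0,1,0,0,0,0,0,0,1,1,1,2,1,1,0,1,0,0,0,0,2,0,0,0,1,0,0,0,1,1,0,2,3,1,1,0,0,0]
Step 9: delete y at [25, 30, 42] -> counters=[1,0,0,0,1,0,1,0,0,0,0,1,0,0,0,0,0,0,1,1,1,2,1,1,0,0,0,0,0,0,1,0,0,0,1,0,0,0,1,1,0,2,2,1,1,0,0,0]
Step 10: delete as at [11, 21, 42] -> counters=[1,0,0,0,1,0,1,0,0,0,0,0,0,0,0,0,0,0,1,1,1,1,1,1,0,0,0,0,0,0,1,0,0,0,1,0,0,0,1,1,0,2,1,1,1,0,0,0]
Step 11: delete w at [6, 19, 41] -> counters=[1,0,0,0,1,0,0,0,0,0,0,0,0,0,0,0,0,0,1,0,1,1,1,1,0,0,0,0,0,0,1,0,0,0,1,0,0,0,1,1,0,1,1,1,1,0,0,0]
Step 12: insert k at [20, 22, 30] -> counters=[1,0,0,0,1,0,0,0,0,0,0,0,0,0,0,0,0,0,1,0,2,1,2,1,0,0,0,0,0,0,2,0,0,0,1,0,0,0,1,1,0,1,1,1,1,0,0,0]
Step 13: delete k at [20, 22, 30] -> counters=[1,0,0,0,1,0,0,0,0,0,0,0,0,0,0,0,0,0,1,0,1,1,1,1,0,0,0,0,0,0,1,0,0,0,1,0,0,0,1,1,0,1,1,1,1,0,0,0]
Step 14: delete yk at [0, 23, 44] -> counters=[0,0,0,0,1,0,0,0,0,0,0,0,0,0,0,0,0,0,1,0,1,1,1,0,0,0,0,0,0,0,1,0,0,0,1,0,0,0,1,1,0,1,1,1,0,0,0,0]
Step 15: delete czd at [4, 34, 39] -> counters=[0,0,0,0,0,0,0,0,0,0,0,0,0,0,0,0,0,0,1,0,1,1,1,0,0,0,0,0,0,0,1,0,0,0,0,0,0,0,1,0,0,1,1,1,0,0,0,0]
Step 16: insert czd at [4, 34, 39] -> counters=[0,0,0,0,1,0,0,0,0,0,0,0,0,0,0,0,0,0,1,0,1,1,1,0,0,0,0,0,0,0,1,0,0,0,1,0,0,0,1,1,0,1,1,1,0,0,0,0]
Step 17: insert w at [6, 19, 41] -> counters=[0,0,0,0,1,0,1,0,0,0,0,0,0,0,0,0,0,0,1,1,1,1,1,0,0,0,0,0,0,0,1,0,0,0,1,0,0,0,1,1,0,2,1,1,0,0,0,0]
Final counters=[0,0,0,0,1,0,1,0,0,0,0,0,0,0,0,0,0,0,1,1,1,1,1,0,0,0,0,0,0,0,1,0,0,0,1,0,0,0,1,1,0,2,1,1,0,0,0,0] -> 14 nonzero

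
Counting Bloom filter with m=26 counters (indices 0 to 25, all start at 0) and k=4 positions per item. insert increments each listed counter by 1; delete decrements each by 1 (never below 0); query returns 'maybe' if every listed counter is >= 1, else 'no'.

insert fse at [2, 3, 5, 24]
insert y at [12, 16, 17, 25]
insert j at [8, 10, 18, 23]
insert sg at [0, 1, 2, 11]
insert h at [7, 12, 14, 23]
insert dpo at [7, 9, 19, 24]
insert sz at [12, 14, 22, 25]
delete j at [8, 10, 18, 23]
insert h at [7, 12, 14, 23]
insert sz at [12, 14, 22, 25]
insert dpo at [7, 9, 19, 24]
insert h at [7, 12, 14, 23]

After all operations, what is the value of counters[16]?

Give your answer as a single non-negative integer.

Answer: 1

Derivation:
Step 1: insert fse at [2, 3, 5, 24] -> counters=[0,0,1,1,0,1,0,0,0,0,0,0,0,0,0,0,0,0,0,0,0,0,0,0,1,0]
Step 2: insert y at [12, 16, 17, 25] -> counters=[0,0,1,1,0,1,0,0,0,0,0,0,1,0,0,0,1,1,0,0,0,0,0,0,1,1]
Step 3: insert j at [8, 10, 18, 23] -> counters=[0,0,1,1,0,1,0,0,1,0,1,0,1,0,0,0,1,1,1,0,0,0,0,1,1,1]
Step 4: insert sg at [0, 1, 2, 11] -> counters=[1,1,2,1,0,1,0,0,1,0,1,1,1,0,0,0,1,1,1,0,0,0,0,1,1,1]
Step 5: insert h at [7, 12, 14, 23] -> counters=[1,1,2,1,0,1,0,1,1,0,1,1,2,0,1,0,1,1,1,0,0,0,0,2,1,1]
Step 6: insert dpo at [7, 9, 19, 24] -> counters=[1,1,2,1,0,1,0,2,1,1,1,1,2,0,1,0,1,1,1,1,0,0,0,2,2,1]
Step 7: insert sz at [12, 14, 22, 25] -> counters=[1,1,2,1,0,1,0,2,1,1,1,1,3,0,2,0,1,1,1,1,0,0,1,2,2,2]
Step 8: delete j at [8, 10, 18, 23] -> counters=[1,1,2,1,0,1,0,2,0,1,0,1,3,0,2,0,1,1,0,1,0,0,1,1,2,2]
Step 9: insert h at [7, 12, 14, 23] -> counters=[1,1,2,1,0,1,0,3,0,1,0,1,4,0,3,0,1,1,0,1,0,0,1,2,2,2]
Step 10: insert sz at [12, 14, 22, 25] -> counters=[1,1,2,1,0,1,0,3,0,1,0,1,5,0,4,0,1,1,0,1,0,0,2,2,2,3]
Step 11: insert dpo at [7, 9, 19, 24] -> counters=[1,1,2,1,0,1,0,4,0,2,0,1,5,0,4,0,1,1,0,2,0,0,2,2,3,3]
Step 12: insert h at [7, 12, 14, 23] -> counters=[1,1,2,1,0,1,0,5,0,2,0,1,6,0,5,0,1,1,0,2,0,0,2,3,3,3]
Final counters=[1,1,2,1,0,1,0,5,0,2,0,1,6,0,5,0,1,1,0,2,0,0,2,3,3,3] -> counters[16]=1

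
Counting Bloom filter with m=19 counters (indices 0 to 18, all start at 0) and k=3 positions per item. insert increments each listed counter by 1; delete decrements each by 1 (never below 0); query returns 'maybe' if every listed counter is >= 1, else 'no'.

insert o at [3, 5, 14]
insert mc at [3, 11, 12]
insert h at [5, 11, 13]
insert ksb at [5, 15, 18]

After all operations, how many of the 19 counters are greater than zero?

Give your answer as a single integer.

Step 1: insert o at [3, 5, 14] -> counters=[0,0,0,1,0,1,0,0,0,0,0,0,0,0,1,0,0,0,0]
Step 2: insert mc at [3, 11, 12] -> counters=[0,0,0,2,0,1,0,0,0,0,0,1,1,0,1,0,0,0,0]
Step 3: insert h at [5, 11, 13] -> counters=[0,0,0,2,0,2,0,0,0,0,0,2,1,1,1,0,0,0,0]
Step 4: insert ksb at [5, 15, 18] -> counters=[0,0,0,2,0,3,0,0,0,0,0,2,1,1,1,1,0,0,1]
Final counters=[0,0,0,2,0,3,0,0,0,0,0,2,1,1,1,1,0,0,1] -> 8 nonzero

Answer: 8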